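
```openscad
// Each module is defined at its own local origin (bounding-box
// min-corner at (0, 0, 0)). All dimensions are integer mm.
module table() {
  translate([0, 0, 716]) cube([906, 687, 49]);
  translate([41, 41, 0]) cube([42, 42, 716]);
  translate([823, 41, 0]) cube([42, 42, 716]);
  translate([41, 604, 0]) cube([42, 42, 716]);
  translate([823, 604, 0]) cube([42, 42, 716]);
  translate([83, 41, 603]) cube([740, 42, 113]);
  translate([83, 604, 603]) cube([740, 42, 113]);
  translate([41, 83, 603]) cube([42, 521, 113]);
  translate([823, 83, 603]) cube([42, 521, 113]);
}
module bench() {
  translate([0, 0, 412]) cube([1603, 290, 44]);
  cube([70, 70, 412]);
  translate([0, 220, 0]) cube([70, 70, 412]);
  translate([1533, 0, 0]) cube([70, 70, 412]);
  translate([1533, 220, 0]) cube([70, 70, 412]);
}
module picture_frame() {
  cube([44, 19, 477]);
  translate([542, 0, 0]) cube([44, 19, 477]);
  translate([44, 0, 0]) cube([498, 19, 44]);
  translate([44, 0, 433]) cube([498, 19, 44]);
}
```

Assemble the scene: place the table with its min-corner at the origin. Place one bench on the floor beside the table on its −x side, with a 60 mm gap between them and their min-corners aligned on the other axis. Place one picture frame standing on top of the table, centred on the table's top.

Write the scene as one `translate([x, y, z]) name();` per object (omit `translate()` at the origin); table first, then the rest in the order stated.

table();
translate([-1663, 0, 0]) bench();
translate([160, 334, 765]) picture_frame();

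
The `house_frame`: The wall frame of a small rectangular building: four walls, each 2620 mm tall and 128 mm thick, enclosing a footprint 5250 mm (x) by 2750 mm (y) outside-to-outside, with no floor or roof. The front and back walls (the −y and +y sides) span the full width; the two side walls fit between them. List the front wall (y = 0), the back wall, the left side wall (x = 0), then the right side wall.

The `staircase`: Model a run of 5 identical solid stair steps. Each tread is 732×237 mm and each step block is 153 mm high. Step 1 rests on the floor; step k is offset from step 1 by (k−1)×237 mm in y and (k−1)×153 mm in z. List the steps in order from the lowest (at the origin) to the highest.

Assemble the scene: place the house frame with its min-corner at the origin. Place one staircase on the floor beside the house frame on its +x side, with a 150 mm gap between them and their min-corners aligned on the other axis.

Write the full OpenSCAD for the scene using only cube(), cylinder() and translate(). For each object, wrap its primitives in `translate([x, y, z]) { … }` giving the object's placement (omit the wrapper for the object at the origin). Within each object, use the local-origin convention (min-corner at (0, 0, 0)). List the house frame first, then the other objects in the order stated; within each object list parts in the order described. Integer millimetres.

cube([5250, 128, 2620]);
translate([0, 2622, 0]) cube([5250, 128, 2620]);
translate([0, 128, 0]) cube([128, 2494, 2620]);
translate([5122, 128, 0]) cube([128, 2494, 2620]);
translate([5400, 0, 0]) {
  cube([732, 237, 153]);
  translate([0, 237, 153]) cube([732, 237, 153]);
  translate([0, 474, 306]) cube([732, 237, 153]);
  translate([0, 711, 459]) cube([732, 237, 153]);
  translate([0, 948, 612]) cube([732, 237, 153]);
}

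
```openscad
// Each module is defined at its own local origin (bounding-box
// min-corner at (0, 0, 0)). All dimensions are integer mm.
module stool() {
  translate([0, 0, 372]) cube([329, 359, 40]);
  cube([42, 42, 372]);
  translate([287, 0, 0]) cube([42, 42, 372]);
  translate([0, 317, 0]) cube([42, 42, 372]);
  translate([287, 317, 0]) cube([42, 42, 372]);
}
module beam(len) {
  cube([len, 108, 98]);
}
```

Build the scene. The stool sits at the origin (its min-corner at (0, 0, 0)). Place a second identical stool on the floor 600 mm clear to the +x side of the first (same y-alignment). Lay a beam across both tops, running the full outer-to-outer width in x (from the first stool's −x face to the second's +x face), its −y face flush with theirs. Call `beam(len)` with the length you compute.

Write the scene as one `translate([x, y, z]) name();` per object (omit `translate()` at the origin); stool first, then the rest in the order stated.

stool();
translate([929, 0, 0]) stool();
translate([0, 0, 412]) beam(1258);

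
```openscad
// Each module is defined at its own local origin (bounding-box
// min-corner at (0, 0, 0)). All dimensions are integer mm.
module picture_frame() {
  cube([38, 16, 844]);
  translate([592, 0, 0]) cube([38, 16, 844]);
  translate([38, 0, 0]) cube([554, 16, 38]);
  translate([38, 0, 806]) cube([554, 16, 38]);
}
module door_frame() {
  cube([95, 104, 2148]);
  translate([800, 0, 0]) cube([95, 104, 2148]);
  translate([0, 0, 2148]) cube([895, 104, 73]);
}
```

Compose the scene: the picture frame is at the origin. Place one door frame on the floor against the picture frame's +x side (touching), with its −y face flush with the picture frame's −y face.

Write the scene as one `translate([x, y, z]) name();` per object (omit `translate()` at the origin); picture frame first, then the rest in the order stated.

picture_frame();
translate([630, 0, 0]) door_frame();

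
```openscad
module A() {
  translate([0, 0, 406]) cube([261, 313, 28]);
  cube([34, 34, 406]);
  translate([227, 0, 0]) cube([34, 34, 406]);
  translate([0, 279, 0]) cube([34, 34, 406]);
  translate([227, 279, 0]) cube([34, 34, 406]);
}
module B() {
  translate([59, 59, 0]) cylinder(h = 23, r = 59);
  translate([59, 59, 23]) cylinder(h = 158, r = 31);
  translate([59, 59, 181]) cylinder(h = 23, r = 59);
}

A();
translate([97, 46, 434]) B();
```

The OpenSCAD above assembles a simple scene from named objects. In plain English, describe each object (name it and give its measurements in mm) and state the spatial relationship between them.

A is a four-legged stool. The seat is a 261×313×28 mm slab whose top surface is at z = 434 mm; four square legs, each 34×34 mm in cross-section, run from the floor (z = 0) to the underside of the seat, each flush with a corner of the seat.

B is a spool: two coaxial disc flanges of radius 59 mm and thickness 23 mm, joined by a core cylinder of radius 31 mm and height 158 mm. The lower flange rests on z = 0 and the three cylinders share a vertical axis.

The spool is on top of the stool.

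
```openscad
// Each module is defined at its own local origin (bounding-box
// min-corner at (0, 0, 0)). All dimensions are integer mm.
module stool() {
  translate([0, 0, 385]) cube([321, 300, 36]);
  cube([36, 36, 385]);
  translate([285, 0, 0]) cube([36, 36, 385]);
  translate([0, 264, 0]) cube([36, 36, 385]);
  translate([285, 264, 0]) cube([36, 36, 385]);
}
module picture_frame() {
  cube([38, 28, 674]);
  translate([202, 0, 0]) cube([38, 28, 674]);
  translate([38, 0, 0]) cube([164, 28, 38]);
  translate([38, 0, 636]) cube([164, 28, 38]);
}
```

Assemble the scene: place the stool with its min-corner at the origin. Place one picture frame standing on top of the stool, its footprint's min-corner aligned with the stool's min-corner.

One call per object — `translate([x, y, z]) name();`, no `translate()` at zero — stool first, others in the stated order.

stool();
translate([0, 0, 421]) picture_frame();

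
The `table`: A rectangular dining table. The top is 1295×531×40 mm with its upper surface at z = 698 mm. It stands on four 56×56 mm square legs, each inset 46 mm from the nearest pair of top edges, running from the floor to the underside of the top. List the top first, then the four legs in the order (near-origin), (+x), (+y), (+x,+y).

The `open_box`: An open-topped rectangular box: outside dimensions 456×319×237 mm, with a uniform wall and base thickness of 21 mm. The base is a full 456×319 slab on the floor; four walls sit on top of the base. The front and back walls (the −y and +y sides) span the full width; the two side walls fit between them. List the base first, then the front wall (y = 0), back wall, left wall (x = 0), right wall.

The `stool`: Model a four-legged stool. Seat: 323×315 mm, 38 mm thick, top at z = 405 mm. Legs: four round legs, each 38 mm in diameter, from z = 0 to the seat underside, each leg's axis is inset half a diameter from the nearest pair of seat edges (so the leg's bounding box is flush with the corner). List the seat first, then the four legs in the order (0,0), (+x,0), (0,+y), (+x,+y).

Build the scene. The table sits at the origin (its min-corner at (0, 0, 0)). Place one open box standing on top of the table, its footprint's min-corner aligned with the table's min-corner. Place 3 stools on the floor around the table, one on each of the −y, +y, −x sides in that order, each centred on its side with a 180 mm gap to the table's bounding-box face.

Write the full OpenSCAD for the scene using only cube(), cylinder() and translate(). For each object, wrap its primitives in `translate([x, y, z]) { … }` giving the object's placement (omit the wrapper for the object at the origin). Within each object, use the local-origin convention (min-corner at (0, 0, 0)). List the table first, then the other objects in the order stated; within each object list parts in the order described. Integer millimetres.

translate([0, 0, 658]) cube([1295, 531, 40]);
translate([46, 46, 0]) cube([56, 56, 658]);
translate([1193, 46, 0]) cube([56, 56, 658]);
translate([46, 429, 0]) cube([56, 56, 658]);
translate([1193, 429, 0]) cube([56, 56, 658]);
translate([0, 0, 698]) {
  cube([456, 319, 21]);
  translate([0, 0, 21]) cube([456, 21, 216]);
  translate([0, 298, 21]) cube([456, 21, 216]);
  translate([0, 21, 21]) cube([21, 277, 216]);
  translate([435, 21, 21]) cube([21, 277, 216]);
}
translate([486, -495, 0]) {
  translate([0, 0, 367]) cube([323, 315, 38]);
  translate([19, 19, 0]) cylinder(h = 367, r = 19);
  translate([304, 19, 0]) cylinder(h = 367, r = 19);
  translate([19, 296, 0]) cylinder(h = 367, r = 19);
  translate([304, 296, 0]) cylinder(h = 367, r = 19);
}
translate([486, 711, 0]) {
  translate([0, 0, 367]) cube([323, 315, 38]);
  translate([19, 19, 0]) cylinder(h = 367, r = 19);
  translate([304, 19, 0]) cylinder(h = 367, r = 19);
  translate([19, 296, 0]) cylinder(h = 367, r = 19);
  translate([304, 296, 0]) cylinder(h = 367, r = 19);
}
translate([-503, 108, 0]) {
  translate([0, 0, 367]) cube([323, 315, 38]);
  translate([19, 19, 0]) cylinder(h = 367, r = 19);
  translate([304, 19, 0]) cylinder(h = 367, r = 19);
  translate([19, 296, 0]) cylinder(h = 367, r = 19);
  translate([304, 296, 0]) cylinder(h = 367, r = 19);
}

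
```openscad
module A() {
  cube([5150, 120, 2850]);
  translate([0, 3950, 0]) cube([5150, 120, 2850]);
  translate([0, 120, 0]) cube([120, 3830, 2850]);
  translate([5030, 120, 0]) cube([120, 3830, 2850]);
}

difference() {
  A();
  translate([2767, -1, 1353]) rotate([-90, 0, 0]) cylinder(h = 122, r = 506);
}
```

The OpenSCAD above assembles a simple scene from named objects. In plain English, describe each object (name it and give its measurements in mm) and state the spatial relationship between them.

A is a box-shaped house frame (walls only): outside footprint 5150×4070 mm, wall height 2850 mm, wall thickness 120 mm. The two y-facing walls run the full x-width; the two x-facing walls fit between the inner faces of the y-facing walls.

The house frame has a circular hole of radius 506 mm through its front wall, centred at (x = 2767, z = 1353).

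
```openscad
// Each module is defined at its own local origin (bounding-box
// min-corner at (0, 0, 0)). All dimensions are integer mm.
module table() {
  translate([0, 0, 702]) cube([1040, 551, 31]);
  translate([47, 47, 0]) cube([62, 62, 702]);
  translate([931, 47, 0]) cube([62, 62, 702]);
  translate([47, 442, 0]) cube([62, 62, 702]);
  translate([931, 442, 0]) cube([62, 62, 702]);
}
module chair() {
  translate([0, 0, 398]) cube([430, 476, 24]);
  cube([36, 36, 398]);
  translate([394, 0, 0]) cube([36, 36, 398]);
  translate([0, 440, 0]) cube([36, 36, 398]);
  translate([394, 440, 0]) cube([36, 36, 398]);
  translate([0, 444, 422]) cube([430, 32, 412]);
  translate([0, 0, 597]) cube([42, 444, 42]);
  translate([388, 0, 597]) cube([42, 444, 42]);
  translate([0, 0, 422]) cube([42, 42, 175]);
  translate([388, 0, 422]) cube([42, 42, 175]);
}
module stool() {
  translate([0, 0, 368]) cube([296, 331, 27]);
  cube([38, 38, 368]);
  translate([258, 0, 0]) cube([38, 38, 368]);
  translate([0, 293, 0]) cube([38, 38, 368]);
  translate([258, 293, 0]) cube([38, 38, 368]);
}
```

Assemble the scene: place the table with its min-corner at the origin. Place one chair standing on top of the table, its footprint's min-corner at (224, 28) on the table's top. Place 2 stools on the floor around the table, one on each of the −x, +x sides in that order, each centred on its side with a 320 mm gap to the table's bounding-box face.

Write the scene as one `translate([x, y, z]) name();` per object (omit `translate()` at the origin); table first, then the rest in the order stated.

table();
translate([224, 28, 733]) chair();
translate([-616, 110, 0]) stool();
translate([1360, 110, 0]) stool();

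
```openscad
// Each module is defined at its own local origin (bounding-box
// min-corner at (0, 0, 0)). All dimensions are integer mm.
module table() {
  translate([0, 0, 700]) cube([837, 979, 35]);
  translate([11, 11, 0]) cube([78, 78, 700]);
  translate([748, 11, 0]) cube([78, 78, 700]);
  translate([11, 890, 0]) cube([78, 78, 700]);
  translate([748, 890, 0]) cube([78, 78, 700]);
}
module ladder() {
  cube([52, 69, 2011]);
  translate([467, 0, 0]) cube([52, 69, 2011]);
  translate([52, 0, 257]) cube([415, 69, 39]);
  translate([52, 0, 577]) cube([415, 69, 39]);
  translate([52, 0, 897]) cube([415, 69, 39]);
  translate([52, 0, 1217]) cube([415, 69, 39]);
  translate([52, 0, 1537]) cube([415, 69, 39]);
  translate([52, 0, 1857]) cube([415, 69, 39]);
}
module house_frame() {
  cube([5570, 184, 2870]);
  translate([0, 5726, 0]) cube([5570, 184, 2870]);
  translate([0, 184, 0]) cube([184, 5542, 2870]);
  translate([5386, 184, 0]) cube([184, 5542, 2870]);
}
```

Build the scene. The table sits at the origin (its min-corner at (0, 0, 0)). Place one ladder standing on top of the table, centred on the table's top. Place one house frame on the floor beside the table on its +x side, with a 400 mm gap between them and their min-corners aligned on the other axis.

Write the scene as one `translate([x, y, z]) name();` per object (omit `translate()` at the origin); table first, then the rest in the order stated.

table();
translate([159, 455, 735]) ladder();
translate([1237, 0, 0]) house_frame();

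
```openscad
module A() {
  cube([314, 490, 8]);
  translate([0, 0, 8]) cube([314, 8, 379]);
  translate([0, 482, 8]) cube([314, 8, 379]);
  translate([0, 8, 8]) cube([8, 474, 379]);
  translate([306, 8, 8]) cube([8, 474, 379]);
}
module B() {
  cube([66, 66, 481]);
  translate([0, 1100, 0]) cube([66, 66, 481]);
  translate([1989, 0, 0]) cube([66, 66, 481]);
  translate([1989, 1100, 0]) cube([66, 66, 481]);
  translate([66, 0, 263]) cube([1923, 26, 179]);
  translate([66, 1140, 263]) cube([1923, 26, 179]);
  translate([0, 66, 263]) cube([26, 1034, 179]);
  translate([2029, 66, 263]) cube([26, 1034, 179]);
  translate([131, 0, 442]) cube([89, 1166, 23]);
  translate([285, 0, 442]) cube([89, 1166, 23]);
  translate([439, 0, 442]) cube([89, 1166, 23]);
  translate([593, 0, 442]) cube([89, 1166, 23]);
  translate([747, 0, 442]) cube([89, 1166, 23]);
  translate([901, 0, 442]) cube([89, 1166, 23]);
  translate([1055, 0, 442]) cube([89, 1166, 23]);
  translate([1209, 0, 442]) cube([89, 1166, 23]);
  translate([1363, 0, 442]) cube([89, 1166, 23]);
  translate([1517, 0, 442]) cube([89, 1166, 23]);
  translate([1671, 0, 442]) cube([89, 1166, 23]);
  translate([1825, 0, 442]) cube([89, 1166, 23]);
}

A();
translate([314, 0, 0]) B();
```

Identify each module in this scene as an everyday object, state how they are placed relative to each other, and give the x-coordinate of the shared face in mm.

The open box's +x face and the bed frame's −x face are both at x = 314 mm.

A is an open box. B is a bed frame. The bed frame is against the open box's +x side, with their −y faces flush. The x-coordinate of the shared face is 314 mm.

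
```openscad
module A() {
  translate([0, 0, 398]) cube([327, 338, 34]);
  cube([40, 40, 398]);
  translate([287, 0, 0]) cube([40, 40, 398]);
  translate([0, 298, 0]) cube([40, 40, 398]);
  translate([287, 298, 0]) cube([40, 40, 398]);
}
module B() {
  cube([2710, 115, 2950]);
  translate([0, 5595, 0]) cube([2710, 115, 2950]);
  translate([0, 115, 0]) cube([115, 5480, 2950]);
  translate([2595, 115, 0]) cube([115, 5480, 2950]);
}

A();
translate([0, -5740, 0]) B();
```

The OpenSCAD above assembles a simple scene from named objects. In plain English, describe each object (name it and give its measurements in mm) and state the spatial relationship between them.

A is a simple wooden stool: a rectangular seat 327 mm (x) by 338 mm (y), 34 mm thick, top face at z = 432 mm, on four square legs, each 40×40 mm in cross-section. The legs rest on z = 0, each flush with a corner of the seat.

B is a box-shaped house frame (walls only): outside footprint 2710×5710 mm, wall height 2950 mm, wall thickness 115 mm. The two y-facing walls run the full x-width; the two x-facing walls fit between the inner faces of the y-facing walls.

The house frame is on the floor beside the stool on its −y side.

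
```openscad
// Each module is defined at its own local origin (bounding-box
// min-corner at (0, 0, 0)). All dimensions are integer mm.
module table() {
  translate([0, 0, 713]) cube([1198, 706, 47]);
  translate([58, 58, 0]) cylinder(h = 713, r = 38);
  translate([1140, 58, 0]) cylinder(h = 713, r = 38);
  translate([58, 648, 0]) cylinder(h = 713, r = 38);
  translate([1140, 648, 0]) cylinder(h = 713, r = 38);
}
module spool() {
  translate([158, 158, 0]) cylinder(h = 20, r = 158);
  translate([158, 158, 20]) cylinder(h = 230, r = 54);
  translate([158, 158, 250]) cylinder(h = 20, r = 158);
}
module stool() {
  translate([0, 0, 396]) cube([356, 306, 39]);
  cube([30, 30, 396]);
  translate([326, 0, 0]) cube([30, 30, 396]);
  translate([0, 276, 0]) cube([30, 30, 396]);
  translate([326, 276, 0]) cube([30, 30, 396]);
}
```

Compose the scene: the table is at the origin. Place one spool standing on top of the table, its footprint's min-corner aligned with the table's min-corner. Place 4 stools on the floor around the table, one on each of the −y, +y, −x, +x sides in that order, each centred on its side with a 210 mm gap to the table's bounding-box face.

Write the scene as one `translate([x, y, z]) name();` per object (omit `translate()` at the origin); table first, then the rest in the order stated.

table();
translate([0, 0, 760]) spool();
translate([421, -516, 0]) stool();
translate([421, 916, 0]) stool();
translate([-566, 200, 0]) stool();
translate([1408, 200, 0]) stool();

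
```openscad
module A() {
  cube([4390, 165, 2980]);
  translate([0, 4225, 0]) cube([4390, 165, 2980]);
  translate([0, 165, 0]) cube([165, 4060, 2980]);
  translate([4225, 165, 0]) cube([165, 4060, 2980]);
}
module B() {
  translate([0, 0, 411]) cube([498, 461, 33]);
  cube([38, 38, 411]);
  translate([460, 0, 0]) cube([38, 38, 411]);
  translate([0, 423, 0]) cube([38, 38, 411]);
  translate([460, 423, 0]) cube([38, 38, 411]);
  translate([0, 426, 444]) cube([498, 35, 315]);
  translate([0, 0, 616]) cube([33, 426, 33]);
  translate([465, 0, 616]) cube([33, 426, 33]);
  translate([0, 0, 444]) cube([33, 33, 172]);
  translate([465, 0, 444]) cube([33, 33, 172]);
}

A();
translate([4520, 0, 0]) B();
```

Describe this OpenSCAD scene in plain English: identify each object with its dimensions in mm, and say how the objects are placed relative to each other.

A is the wall frame of a small rectangular building: four walls, each 2980 mm tall and 165 mm thick, enclosing a footprint 4390 mm (x) by 4390 mm (y) outside-to-outside, with no floor or roof. The front and back walls (the −y and +y sides) span the full width; the two side walls fit between them.

B is a chair. The seat is a 498×461×33 mm slab with its top at z = 444 mm, on four 38×38 mm corner legs (flush with the seat edges, standing on z = 0). A flat backrest 35 mm thick, 315 mm tall, spans the full seat width and rises from the seat top along its +y edge, rear face flush with the rear of the seat. Two armrests of 33×33 mm section run along each side from the seat's front edge to the front of the backrest, top faces 205 mm above the seat top and outer faces flush with the seat's x-edges; a 33×33 mm post under the front of each armrest stands on the seat at the front corner.

The chair is on the floor beside the house frame on its +x side.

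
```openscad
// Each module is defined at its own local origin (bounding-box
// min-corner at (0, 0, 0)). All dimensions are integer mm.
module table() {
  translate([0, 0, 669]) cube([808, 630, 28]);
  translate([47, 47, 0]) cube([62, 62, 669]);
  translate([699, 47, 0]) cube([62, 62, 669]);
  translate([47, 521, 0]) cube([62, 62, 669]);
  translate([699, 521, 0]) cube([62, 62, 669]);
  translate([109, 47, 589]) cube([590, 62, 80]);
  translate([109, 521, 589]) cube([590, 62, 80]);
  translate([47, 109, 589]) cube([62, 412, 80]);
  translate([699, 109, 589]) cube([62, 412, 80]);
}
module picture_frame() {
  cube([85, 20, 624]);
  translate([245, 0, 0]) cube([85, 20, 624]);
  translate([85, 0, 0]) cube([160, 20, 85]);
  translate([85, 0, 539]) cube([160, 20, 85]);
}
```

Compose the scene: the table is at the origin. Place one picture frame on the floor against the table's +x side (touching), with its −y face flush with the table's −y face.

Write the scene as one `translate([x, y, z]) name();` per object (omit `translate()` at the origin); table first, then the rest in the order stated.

table();
translate([808, 0, 0]) picture_frame();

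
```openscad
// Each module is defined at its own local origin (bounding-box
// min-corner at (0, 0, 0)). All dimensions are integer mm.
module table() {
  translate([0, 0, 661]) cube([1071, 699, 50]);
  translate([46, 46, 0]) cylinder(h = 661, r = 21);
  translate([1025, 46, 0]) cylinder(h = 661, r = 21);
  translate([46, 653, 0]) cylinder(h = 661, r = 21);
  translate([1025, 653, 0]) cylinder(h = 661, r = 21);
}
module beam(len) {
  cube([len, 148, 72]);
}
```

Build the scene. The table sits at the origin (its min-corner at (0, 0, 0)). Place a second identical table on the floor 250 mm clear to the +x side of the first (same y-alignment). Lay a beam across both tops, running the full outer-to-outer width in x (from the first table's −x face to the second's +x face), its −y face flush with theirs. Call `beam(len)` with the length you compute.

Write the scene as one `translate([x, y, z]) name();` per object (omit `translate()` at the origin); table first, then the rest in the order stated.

table();
translate([1321, 0, 0]) table();
translate([0, 0, 711]) beam(2392);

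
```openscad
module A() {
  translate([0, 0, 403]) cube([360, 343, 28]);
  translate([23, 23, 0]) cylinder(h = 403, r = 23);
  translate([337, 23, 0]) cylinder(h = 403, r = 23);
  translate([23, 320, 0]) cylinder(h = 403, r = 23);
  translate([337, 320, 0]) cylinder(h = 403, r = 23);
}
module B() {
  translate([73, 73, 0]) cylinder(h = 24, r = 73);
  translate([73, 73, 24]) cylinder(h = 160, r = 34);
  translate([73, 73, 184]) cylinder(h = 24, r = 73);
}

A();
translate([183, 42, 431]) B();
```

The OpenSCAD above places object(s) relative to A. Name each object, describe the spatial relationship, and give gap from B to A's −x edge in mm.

The spool's min-x is at 183; the stool's min-x is 0; gap = 183 mm.

A is a stool. B is a spool. The spool is on top of the stool. The gap from the spool to the stool's −x edge is 183 mm.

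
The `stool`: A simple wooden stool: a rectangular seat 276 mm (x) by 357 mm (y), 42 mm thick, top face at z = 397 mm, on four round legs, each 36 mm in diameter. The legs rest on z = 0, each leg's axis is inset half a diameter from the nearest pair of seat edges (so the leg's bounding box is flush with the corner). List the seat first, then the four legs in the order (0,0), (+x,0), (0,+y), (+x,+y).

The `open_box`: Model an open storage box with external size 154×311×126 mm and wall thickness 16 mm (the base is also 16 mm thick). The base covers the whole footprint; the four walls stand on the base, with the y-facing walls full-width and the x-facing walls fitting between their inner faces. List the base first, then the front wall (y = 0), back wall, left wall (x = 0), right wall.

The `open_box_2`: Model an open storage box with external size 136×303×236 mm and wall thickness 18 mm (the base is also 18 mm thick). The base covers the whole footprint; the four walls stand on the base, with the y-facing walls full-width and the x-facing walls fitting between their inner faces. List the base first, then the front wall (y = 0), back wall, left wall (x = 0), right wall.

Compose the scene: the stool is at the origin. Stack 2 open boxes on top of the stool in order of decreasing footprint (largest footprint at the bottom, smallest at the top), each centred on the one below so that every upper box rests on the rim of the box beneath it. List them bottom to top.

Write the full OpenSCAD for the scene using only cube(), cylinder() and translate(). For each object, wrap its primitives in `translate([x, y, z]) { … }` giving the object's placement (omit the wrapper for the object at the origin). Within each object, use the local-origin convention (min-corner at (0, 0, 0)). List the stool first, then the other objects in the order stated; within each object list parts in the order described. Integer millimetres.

translate([0, 0, 355]) cube([276, 357, 42]);
translate([18, 18, 0]) cylinder(h = 355, r = 18);
translate([258, 18, 0]) cylinder(h = 355, r = 18);
translate([18, 339, 0]) cylinder(h = 355, r = 18);
translate([258, 339, 0]) cylinder(h = 355, r = 18);
translate([61, 23, 397]) {
  cube([154, 311, 16]);
  translate([0, 0, 16]) cube([154, 16, 110]);
  translate([0, 295, 16]) cube([154, 16, 110]);
  translate([0, 16, 16]) cube([16, 279, 110]);
  translate([138, 16, 16]) cube([16, 279, 110]);
}
translate([70, 27, 523]) {
  cube([136, 303, 18]);
  translate([0, 0, 18]) cube([136, 18, 218]);
  translate([0, 285, 18]) cube([136, 18, 218]);
  translate([0, 18, 18]) cube([18, 267, 218]);
  translate([118, 18, 18]) cube([18, 267, 218]);
}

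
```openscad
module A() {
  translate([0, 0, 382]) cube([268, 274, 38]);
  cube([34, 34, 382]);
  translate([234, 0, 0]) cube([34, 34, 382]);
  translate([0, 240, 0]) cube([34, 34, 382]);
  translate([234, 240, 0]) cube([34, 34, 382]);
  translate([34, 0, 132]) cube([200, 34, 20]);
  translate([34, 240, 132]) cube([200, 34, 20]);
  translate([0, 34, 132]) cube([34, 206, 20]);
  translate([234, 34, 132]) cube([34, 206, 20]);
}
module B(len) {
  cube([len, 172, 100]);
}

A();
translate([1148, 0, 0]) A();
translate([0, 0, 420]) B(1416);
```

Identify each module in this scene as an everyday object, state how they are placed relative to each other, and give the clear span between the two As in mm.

Second stool starts at x = 1148; first ends at x = 268; clear span = 1148 − 268 = 880 mm.

A is a stool. B is a beam. A beam spans the tops of two stools. The clear span between the two stools is 880 mm.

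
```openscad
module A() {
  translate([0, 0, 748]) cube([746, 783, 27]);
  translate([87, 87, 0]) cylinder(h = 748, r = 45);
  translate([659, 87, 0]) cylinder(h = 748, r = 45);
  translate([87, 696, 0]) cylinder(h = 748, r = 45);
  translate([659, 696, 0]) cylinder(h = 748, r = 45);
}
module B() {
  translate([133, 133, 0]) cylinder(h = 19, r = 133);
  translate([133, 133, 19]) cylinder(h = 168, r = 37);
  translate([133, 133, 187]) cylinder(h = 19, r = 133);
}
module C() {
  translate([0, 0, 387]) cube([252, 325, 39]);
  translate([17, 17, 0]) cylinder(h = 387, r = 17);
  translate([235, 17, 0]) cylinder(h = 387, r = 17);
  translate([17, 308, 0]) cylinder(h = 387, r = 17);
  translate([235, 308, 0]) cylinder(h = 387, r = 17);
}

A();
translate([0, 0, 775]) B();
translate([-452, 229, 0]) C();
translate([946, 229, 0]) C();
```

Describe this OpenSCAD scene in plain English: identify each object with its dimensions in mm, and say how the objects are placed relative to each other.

A is a table with a 746×783 mm rectangular top, 27 mm thick, top surface at z = 775 mm, supported by four round legs of 90 mm diameter, each leg's bounding box inset 42 mm from the nearest pair of top edges, running from the floor.

B is a spool: two coaxial disc flanges of radius 133 mm and thickness 19 mm, joined by a core cylinder of radius 37 mm and height 168 mm. The lower flange rests on z = 0 and the three cylinders share a vertical axis.

C is a four-legged stool. The seat is a 252×325×39 mm slab whose top surface is at z = 426 mm; four round legs, each 34 mm in diameter, run from the floor (z = 0) to the underside of the seat, each leg's axis is inset half a diameter from the nearest pair of seat edges (so the leg's bounding box is flush with the corner).

The spool is on top of the table. Two stools sit around the table at the −x, +x sides.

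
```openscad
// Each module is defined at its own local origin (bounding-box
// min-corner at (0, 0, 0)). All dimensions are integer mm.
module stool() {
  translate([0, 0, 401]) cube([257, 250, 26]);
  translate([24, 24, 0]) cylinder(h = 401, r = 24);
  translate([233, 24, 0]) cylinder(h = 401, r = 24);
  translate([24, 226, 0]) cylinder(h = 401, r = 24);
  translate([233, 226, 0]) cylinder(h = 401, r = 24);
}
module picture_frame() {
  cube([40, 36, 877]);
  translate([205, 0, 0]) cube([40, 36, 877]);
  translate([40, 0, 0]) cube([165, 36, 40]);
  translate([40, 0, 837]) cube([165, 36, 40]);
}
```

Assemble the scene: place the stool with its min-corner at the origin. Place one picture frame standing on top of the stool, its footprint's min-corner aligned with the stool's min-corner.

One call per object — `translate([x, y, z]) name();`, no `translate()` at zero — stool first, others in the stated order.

stool();
translate([0, 0, 427]) picture_frame();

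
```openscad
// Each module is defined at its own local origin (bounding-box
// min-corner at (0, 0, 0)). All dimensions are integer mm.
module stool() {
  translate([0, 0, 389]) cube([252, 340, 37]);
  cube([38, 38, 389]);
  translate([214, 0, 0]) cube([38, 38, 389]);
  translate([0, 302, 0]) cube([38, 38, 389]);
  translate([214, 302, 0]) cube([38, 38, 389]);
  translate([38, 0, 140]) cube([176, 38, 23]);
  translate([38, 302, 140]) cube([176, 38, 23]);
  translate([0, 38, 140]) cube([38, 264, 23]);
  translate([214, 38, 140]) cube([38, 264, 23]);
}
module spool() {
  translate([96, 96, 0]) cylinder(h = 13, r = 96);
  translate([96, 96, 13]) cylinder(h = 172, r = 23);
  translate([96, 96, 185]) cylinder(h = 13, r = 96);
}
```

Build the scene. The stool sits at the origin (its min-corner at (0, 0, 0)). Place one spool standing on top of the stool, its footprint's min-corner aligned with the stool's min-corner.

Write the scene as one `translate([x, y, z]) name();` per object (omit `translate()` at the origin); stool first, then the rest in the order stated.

stool();
translate([0, 0, 426]) spool();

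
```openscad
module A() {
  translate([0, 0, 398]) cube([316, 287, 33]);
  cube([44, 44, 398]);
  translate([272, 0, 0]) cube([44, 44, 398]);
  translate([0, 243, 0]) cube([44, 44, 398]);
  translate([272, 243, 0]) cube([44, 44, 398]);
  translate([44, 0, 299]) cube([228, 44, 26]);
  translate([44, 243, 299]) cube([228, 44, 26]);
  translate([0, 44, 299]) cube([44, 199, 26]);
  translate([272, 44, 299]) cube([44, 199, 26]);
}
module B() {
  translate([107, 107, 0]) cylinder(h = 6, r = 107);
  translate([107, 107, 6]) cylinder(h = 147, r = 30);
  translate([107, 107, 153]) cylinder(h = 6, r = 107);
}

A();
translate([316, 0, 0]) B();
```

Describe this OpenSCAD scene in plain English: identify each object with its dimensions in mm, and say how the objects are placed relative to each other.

A is a simple wooden stool: a rectangular seat 316 mm (x) by 287 mm (y), 33 mm thick, top face at z = 431 mm, on four square legs, each 44×44 mm in cross-section. The legs rest on z = 0, each flush with a corner of the seat. Four stretchers, 44 mm wide and 26 mm tall, connect adjacent legs with their undersides at z = 299 mm, each running between the inner faces of the legs it joins and aligned with the legs' outer faces on the other axis.

B is a spool: two coaxial disc flanges of radius 107 mm and thickness 6 mm, joined by a core cylinder of radius 30 mm and height 147 mm. The lower flange rests on z = 0 and the three cylinders share a vertical axis.

The spool is against the stool's +x side, with their −y faces flush.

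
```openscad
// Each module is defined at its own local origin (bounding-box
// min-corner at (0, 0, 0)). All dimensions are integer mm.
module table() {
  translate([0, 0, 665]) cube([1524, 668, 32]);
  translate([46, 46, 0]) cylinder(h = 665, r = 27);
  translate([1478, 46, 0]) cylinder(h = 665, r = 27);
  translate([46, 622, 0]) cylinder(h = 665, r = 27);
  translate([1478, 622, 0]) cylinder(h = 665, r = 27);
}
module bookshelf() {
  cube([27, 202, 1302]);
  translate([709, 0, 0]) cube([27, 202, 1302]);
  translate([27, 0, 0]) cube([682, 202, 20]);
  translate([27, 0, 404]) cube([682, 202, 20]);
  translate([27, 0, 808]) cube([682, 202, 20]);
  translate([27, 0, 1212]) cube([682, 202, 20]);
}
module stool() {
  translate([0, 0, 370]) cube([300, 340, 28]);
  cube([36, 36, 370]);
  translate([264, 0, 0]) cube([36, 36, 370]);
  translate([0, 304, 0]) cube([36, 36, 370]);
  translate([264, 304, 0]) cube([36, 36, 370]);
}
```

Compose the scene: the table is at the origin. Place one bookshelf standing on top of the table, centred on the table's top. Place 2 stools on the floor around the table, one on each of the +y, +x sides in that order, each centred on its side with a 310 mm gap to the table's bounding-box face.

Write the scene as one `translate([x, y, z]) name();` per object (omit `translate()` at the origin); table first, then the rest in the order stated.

table();
translate([394, 233, 697]) bookshelf();
translate([612, 978, 0]) stool();
translate([1834, 164, 0]) stool();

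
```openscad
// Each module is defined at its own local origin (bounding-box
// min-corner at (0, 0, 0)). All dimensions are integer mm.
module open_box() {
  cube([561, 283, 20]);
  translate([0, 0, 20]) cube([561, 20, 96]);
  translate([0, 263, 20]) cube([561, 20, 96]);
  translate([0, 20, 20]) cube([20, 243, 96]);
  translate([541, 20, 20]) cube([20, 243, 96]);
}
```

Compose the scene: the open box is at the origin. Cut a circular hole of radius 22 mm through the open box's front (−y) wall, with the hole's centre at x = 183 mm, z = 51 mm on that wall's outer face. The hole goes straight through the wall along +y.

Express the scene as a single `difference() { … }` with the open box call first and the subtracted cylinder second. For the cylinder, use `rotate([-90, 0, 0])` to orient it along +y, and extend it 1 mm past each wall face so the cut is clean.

difference() {
  open_box();
  translate([183, -1, 51]) rotate([-90, 0, 0]) cylinder(h = 22, r = 22);
}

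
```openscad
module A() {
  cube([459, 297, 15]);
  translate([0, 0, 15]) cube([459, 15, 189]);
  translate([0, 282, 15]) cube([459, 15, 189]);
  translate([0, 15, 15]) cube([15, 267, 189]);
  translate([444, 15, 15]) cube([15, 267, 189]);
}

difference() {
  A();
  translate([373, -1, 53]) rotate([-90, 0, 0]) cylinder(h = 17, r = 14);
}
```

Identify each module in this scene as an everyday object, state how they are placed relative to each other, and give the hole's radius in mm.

The subtracted cylinder has r = 14 mm.

A is an open box. The open box has a circular hole through its front wall. The hole's radius is 14 mm.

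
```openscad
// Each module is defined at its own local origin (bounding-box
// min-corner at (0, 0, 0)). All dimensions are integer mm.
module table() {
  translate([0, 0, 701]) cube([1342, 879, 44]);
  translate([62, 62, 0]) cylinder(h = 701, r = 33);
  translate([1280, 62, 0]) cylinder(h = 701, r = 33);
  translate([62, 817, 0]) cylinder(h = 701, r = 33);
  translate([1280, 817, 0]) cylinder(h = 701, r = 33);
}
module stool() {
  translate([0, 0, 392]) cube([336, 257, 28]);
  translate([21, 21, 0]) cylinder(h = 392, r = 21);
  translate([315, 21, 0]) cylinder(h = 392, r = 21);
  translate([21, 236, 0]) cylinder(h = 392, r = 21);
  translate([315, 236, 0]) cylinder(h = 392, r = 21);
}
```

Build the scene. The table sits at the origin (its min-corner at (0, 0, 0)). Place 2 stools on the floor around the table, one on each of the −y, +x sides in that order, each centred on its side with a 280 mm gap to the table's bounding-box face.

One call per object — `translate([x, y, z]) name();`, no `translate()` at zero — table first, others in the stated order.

table();
translate([503, -537, 0]) stool();
translate([1622, 311, 0]) stool();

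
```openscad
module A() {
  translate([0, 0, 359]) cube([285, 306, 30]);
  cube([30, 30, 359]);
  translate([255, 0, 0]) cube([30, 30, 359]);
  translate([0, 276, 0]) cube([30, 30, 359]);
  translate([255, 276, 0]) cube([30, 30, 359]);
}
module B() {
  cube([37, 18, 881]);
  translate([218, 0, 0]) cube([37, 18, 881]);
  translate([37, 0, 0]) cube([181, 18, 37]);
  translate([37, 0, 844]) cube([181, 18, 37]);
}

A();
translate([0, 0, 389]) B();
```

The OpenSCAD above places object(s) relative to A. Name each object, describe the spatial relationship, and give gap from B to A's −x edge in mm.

The picture frame's min-x is at 0; the stool's min-x is 0; gap = 0 mm.

A is a stool. B is a picture frame. The picture frame is on top of the stool. The gap from the picture frame to the stool's −x edge is 0 mm.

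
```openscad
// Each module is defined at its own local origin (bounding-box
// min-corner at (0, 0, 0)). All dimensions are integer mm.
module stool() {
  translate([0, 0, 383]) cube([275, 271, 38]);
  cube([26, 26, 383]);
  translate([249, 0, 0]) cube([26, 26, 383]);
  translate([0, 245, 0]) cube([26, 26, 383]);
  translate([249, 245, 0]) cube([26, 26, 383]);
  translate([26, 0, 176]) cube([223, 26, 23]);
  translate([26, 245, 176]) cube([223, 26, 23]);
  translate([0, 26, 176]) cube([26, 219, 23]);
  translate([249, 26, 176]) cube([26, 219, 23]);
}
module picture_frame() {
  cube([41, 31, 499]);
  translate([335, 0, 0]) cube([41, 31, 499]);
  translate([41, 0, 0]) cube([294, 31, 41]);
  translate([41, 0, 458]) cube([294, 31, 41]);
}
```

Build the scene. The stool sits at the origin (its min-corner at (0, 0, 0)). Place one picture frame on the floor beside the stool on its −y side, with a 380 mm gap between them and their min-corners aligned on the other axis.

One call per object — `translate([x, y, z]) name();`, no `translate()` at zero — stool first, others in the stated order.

stool();
translate([0, -411, 0]) picture_frame();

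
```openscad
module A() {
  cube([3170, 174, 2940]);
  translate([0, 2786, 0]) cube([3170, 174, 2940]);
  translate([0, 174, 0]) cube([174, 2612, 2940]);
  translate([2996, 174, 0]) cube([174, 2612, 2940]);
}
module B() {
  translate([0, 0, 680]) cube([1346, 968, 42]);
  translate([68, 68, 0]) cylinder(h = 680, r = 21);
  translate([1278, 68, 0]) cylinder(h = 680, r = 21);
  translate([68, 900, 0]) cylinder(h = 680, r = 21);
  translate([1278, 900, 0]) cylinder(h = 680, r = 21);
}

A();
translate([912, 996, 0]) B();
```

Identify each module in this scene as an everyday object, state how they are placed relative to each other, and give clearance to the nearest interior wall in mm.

A is a house frame. B is a table. The table sits inside the house frame, centred. The clearance to the nearest interior wall is 738 mm.

Clearances: x = 738, y = 822; minimum 738 mm.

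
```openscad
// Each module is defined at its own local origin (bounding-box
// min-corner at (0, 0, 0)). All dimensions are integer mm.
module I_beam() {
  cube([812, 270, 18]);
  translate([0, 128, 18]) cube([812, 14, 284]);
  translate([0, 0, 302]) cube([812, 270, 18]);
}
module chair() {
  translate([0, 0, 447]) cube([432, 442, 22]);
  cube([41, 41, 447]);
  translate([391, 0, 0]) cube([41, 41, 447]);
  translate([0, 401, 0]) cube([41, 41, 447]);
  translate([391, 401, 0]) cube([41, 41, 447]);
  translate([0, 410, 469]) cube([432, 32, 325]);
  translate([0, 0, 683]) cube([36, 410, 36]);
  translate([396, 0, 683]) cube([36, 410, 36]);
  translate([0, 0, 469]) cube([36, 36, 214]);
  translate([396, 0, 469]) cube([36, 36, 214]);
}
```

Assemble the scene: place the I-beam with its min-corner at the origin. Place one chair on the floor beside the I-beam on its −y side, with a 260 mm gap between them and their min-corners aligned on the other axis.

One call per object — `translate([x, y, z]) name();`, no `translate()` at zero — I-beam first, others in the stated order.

I_beam();
translate([0, -702, 0]) chair();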